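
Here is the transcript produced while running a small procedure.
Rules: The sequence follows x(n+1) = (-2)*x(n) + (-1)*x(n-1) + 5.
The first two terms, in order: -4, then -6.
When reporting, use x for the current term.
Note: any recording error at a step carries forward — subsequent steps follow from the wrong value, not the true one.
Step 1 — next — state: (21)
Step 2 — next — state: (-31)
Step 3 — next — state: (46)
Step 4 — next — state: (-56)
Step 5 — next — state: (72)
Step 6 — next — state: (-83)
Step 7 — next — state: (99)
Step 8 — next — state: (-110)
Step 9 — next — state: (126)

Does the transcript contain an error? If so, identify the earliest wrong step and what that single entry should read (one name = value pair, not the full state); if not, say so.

step 5, x = 71

Recomputing the run from the initial state:
step 1: x = 21
step 2: x = -31
step 3: x = 46
step 4: x = -56
step 5: x = 71
step 6: x = -81
step 7: x = 96
step 8: x = -106
step 9: x = 121
The first disagreement with the transcript is at step 5, where the value should be x = 71.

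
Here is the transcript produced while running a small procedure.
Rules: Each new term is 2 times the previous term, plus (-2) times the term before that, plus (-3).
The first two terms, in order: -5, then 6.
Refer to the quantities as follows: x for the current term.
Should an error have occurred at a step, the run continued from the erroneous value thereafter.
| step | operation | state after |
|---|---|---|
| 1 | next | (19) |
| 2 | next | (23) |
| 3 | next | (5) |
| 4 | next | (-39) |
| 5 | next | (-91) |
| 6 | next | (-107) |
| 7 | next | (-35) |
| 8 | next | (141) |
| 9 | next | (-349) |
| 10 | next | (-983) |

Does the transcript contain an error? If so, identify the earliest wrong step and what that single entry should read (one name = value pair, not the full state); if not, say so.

Recomputing the run from the initial state:
step 1: x = 19
step 2: x = 23
step 3: x = 5
step 4: x = -39
step 5: x = -91
step 6: x = -107
step 7: x = -35
step 8: x = 141
step 9: x = 349
step 10: x = 413
The first disagreement with the transcript is at step 9, where the value should be x = 349.

step 9, x = 349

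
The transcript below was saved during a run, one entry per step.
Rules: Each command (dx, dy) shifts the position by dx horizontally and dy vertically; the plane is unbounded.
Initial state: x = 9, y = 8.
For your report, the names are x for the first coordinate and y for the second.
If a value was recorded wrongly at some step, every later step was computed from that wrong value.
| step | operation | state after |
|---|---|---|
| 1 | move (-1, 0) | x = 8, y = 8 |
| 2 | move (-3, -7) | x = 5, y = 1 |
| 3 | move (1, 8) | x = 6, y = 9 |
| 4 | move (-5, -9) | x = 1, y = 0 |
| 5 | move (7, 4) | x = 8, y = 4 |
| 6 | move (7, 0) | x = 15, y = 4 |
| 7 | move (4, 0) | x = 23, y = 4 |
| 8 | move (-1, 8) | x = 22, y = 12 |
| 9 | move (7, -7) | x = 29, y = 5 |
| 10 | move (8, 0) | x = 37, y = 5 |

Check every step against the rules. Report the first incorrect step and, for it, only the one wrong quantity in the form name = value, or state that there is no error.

step 7, x = 19

Step 1: x = 9 + (-1) = 8, y = 8 + (0) = 8 — no discrepancy.
Step 2: x = 8 + (-3) = 5, y = 8 + (-7) = 1 — checks out.
Step 3: x = 5 + (1) = 6, y = 1 + (8) = 9 — same as recorded.
Step 4: x = 6 + (-5) = 1, y = 9 + (-9) = 0 — agrees with the transcript.
Step 5: x = 1 + (7) = 8, y = 0 + (4) = 4 — confirmed correct.
Step 6: x = 8 + (7) = 15, y = 4 + (0) = 4 — in agreement.
Step 7: x = 15 + (4) = 19, y = 4 + (0) = 4 — this is not what the transcript shows.
So the first discrepancy is step 7, where the right value is x = 19.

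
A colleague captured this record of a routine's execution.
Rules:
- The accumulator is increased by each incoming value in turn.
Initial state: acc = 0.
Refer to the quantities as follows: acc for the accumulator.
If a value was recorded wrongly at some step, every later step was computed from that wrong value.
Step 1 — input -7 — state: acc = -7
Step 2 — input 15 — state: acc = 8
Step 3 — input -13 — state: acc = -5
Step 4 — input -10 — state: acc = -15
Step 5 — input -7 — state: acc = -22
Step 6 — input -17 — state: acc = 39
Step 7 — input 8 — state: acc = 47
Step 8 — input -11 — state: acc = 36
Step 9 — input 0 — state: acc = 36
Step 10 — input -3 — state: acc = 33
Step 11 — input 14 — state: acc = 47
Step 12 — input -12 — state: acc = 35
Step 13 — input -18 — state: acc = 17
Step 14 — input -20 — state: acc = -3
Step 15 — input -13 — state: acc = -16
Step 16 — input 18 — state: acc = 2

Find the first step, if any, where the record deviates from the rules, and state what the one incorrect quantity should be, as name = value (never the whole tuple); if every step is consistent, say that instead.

step 6, acc = -39

Recomputing the run from the initial state:
step 1: acc = -7
step 2: acc = 8
step 3: acc = -5
step 4: acc = -15
step 5: acc = -22
step 6: acc = -39
step 7: acc = -31
step 8: acc = -42
step 9: acc = -42
step 10: acc = -45
step 11: acc = -31
step 12: acc = -43
step 13: acc = -61
step 14: acc = -81
step 15: acc = -94
step 16: acc = -76
The first disagreement with the record is at step 6, where the value should be acc = -39.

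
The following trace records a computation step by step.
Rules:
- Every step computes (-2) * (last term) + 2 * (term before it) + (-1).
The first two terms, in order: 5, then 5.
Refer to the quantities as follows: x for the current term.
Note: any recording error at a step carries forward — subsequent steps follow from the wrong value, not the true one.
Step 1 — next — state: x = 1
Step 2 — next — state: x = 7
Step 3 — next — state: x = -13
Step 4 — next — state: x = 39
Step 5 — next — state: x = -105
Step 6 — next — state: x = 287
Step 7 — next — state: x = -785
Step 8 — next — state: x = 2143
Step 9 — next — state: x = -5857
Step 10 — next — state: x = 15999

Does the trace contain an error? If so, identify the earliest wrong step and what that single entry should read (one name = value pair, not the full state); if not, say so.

step 1: x = -2*(5) + (2)*(5) + (-1) = -1 -> this is not what the trace shows
First deviation found at step 1; the corrected entry is x = -1.

step 1, x = -1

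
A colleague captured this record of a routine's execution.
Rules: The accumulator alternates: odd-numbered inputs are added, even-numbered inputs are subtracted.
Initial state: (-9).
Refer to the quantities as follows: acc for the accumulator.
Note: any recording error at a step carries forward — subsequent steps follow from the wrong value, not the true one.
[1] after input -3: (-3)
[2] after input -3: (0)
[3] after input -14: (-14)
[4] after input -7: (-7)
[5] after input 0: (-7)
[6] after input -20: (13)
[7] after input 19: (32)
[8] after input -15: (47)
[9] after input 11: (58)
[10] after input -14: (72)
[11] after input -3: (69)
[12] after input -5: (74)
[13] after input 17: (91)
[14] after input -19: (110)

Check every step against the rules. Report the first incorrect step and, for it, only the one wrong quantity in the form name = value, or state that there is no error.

step 1, acc = -12

Recomputing the run from the initial state:
step 1: acc = -12
step 2: acc = -9
step 3: acc = -23
step 4: acc = -16
step 5: acc = -16
step 6: acc = 4
step 7: acc = 23
step 8: acc = 38
step 9: acc = 49
step 10: acc = 63
step 11: acc = 60
step 12: acc = 65
step 13: acc = 82
step 14: acc = 101
The first disagreement with the record is at step 1, where the value should be acc = -12.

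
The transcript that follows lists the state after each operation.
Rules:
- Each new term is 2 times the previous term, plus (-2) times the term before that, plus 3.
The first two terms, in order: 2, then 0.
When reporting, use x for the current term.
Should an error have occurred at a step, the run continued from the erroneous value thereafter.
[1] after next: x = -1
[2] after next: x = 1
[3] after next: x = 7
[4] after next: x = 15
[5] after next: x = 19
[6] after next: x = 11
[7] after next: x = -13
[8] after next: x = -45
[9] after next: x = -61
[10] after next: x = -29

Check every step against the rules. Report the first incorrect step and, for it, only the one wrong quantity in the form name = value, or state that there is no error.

no error

1. x = 2*(0) + (-2)*(2) + (3) = -1 (in agreement)
2. x = 2*(-1) + (-2)*(0) + (3) = 1 (exactly as logged)
3. x = 2*(1) + (-2)*(-1) + (3) = 7 (in agreement)
4. x = 2*(7) + (-2)*(1) + (3) = 15 (same as recorded)
5. x = 2*(15) + (-2)*(7) + (3) = 19 (in agreement)
6. x = 2*(19) + (-2)*(15) + (3) = 11 (no discrepancy)
7. x = 2*(11) + (-2)*(19) + (3) = -13 (matches)
8. x = 2*(-13) + (-2)*(11) + (3) = -45 (exactly as logged)
9. x = 2*(-45) + (-2)*(-13) + (3) = -61 (exactly as logged)
10. x = 2*(-61) + (-2)*(-45) + (3) = -29 (in agreement)
No step deviates from the rules.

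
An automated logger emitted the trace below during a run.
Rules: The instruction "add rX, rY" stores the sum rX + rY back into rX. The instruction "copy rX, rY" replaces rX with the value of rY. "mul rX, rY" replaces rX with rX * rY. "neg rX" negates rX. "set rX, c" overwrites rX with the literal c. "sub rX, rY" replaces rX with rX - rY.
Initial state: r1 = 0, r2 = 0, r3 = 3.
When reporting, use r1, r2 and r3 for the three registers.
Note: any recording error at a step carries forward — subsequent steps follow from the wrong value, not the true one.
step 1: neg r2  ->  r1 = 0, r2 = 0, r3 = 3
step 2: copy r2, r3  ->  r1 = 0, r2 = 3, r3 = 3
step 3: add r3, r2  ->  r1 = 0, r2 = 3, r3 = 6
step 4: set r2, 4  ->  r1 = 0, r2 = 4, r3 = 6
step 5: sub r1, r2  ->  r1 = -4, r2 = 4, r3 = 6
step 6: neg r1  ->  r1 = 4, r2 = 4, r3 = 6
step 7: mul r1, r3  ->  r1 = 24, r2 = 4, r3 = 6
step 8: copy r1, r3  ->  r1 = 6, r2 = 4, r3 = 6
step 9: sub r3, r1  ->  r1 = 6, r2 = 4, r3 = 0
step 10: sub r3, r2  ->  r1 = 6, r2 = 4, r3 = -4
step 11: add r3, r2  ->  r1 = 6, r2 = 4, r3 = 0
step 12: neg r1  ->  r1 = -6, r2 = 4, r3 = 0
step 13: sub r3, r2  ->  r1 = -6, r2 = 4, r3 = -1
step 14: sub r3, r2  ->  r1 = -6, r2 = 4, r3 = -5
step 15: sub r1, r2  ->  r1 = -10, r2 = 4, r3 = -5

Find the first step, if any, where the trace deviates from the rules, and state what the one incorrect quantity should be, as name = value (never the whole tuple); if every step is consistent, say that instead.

Recomputing the run from the initial state:
step 1: r1 = 0, r2 = 0, r3 = 3
step 2: r1 = 0, r2 = 3, r3 = 3
step 3: r1 = 0, r2 = 3, r3 = 6
step 4: r1 = 0, r2 = 4, r3 = 6
step 5: r1 = -4, r2 = 4, r3 = 6
step 6: r1 = 4, r2 = 4, r3 = 6
step 7: r1 = 24, r2 = 4, r3 = 6
step 8: r1 = 6, r2 = 4, r3 = 6
step 9: r1 = 6, r2 = 4, r3 = 0
step 10: r1 = 6, r2 = 4, r3 = -4
step 11: r1 = 6, r2 = 4, r3 = 0
step 12: r1 = -6, r2 = 4, r3 = 0
step 13: r1 = -6, r2 = 4, r3 = -4
step 14: r1 = -6, r2 = 4, r3 = -8
step 15: r1 = -10, r2 = 4, r3 = -8
The first disagreement with the trace is at step 13, where the value should be r3 = -4.

step 13, r3 = -4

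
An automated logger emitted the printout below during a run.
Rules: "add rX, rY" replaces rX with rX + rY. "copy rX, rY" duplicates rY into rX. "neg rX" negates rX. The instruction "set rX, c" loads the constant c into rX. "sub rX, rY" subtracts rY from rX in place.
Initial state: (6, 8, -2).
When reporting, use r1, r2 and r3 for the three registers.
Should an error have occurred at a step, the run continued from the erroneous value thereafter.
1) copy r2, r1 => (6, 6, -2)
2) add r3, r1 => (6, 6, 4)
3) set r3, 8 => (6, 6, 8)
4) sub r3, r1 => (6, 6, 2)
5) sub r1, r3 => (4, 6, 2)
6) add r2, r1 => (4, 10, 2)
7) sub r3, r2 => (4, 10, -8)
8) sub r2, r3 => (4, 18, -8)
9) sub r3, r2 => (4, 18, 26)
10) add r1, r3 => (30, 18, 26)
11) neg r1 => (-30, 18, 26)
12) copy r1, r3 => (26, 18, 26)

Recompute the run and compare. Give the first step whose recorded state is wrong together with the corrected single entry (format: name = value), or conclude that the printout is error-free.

step 9, r3 = -26

step 1: r2 = 6 -> confirmed correct
step 2: r3 = -2 + 6 = 4 -> exactly as logged
step 3: r3 = 8 -> same as recorded
step 4: r3 = 8 - 6 = 2 -> checks out
step 5: r1 = 6 - 2 = 4 -> confirmed correct
step 6: r2 = 6 + 4 = 10 -> consistent with the printout
step 7: r3 = 2 - 10 = -8 -> exactly as logged
step 8: r2 = 10 - -8 = 18 -> exactly as logged
step 9: r3 = -8 - 18 = -26 -> a discrepancy with the printout
The earliest wrong entry is at step 9: it should read r3 = -26.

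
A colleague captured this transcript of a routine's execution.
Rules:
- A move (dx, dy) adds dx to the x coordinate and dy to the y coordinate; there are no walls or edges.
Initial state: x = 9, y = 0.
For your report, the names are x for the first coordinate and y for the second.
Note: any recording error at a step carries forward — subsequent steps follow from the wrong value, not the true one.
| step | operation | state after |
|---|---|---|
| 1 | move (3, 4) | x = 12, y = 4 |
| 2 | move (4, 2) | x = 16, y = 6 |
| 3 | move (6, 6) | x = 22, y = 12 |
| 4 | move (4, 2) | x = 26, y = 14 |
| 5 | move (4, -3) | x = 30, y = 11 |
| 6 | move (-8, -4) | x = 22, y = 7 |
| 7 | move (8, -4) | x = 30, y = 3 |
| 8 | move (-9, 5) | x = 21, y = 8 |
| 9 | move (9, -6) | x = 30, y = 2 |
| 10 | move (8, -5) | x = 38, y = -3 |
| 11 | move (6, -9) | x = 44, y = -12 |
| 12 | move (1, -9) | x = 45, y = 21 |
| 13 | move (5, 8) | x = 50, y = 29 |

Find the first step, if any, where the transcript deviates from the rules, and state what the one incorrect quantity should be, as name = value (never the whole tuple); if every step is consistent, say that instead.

Step 1: x = 9 + (3) = 12, y = 0 + (4) = 4 — no discrepancy.
Step 2: x = 12 + (4) = 16, y = 4 + (2) = 6 — checks out.
Step 3: x = 16 + (6) = 22, y = 6 + (6) = 12 — in agreement.
Step 4: x = 22 + (4) = 26, y = 12 + (2) = 14 — consistent with the transcript.
Step 5: x = 26 + (4) = 30, y = 14 + (-3) = 11 — checks out.
Step 6: x = 30 + (-8) = 22, y = 11 + (-4) = 7 — in agreement.
Step 7: x = 22 + (8) = 30, y = 7 + (-4) = 3 — checks out.
Step 8: x = 30 + (-9) = 21, y = 3 + (5) = 8 — checks out.
Step 9: x = 21 + (9) = 30, y = 8 + (-6) = 2 — verified.
Step 10: x = 30 + (8) = 38, y = 2 + (-5) = -3 — matches.
Step 11: x = 38 + (6) = 44, y = -3 + (-9) = -12 — verified.
Step 12: x = 44 + (1) = 45, y = -12 + (-9) = -21 — this is not what the transcript shows.
Step 12 is the first one off; corrected, y = -21.

step 12, y = -21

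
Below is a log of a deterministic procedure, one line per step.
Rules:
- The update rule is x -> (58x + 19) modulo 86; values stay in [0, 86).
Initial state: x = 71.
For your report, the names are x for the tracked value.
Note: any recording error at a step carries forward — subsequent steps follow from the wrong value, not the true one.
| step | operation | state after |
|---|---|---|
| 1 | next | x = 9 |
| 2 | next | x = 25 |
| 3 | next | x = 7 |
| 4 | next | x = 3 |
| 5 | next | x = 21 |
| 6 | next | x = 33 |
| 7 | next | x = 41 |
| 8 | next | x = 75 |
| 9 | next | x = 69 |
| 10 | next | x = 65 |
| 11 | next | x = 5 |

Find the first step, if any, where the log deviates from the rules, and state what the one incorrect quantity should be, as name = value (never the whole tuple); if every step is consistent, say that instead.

step 1: x = (58*71 + 19) mod 86 = 9 -> same as recorded
step 2: x = (58*9 + 19) mod 86 = 25 -> confirmed correct
step 3: x = (58*25 + 19) mod 86 = 7 -> no discrepancy
step 4: x = (58*7 + 19) mod 86 = 81 -> the entry is off here
The earliest wrong entry is at step 4: it should read x = 81.

step 4, x = 81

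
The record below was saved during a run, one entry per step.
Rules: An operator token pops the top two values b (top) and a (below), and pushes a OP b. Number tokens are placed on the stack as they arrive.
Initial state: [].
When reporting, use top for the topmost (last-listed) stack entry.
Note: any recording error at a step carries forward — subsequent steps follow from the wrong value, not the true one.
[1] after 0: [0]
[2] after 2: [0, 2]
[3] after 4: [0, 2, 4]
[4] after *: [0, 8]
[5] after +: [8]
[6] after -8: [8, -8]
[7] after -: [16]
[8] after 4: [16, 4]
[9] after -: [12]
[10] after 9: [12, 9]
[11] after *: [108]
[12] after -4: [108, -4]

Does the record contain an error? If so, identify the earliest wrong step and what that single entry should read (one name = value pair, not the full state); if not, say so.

Recomputing the run from the initial state:
step 1: [0]
step 2: [0, 2]
step 3: [0, 2, 4]
step 4: [0, 8]
step 5: [8]
step 6: [8, -8]
step 7: [16]
step 8: [16, 4]
step 9: [12]
step 10: [12, 9]
step 11: [108]
step 12: [108, -4]
This matches the record at every step.

no error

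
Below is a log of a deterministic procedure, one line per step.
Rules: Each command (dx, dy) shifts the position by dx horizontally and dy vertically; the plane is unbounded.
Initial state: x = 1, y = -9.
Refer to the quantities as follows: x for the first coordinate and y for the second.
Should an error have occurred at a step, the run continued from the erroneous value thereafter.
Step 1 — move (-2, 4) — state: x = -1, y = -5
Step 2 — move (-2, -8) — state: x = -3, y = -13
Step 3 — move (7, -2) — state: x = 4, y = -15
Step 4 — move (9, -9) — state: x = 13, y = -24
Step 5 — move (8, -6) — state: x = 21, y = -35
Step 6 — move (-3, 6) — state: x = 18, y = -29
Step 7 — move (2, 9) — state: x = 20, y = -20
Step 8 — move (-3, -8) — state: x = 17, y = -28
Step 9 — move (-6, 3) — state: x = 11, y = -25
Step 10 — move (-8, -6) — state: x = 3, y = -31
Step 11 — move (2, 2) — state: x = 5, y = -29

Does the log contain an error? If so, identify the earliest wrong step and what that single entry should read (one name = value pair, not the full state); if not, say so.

step 5, y = -30

step 1: x = 1 + (-2) = -1, y = -9 + (4) = -5 -> exactly as logged
step 2: x = -1 + (-2) = -3, y = -5 + (-8) = -13 -> exactly as logged
step 3: x = -3 + (7) = 4, y = -13 + (-2) = -15 -> same as recorded
step 4: x = 4 + (9) = 13, y = -15 + (-9) = -24 -> confirmed correct
step 5: x = 13 + (8) = 21, y = -24 + (-6) = -30 -> the log disagrees here
The audit stops at step 5: the recorded entry is wrong and should be y = -30.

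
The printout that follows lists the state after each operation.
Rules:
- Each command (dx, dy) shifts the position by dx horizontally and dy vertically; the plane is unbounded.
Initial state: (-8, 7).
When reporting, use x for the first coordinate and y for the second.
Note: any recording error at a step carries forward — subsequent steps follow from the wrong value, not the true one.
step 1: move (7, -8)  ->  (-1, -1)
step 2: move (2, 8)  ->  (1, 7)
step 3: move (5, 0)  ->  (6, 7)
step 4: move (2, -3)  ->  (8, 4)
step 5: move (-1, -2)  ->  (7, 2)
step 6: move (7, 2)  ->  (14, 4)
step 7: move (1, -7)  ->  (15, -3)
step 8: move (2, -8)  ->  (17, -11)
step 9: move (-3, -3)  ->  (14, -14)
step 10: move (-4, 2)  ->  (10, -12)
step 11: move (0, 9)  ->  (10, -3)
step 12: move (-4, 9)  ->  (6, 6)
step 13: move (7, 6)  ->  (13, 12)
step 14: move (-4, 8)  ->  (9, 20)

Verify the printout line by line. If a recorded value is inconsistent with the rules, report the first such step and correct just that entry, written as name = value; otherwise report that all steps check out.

Recomputing the run from the initial state:
step 1: x = -1, y = -1
step 2: x = 1, y = 7
step 3: x = 6, y = 7
step 4: x = 8, y = 4
step 5: x = 7, y = 2
step 6: x = 14, y = 4
step 7: x = 15, y = -3
step 8: x = 17, y = -11
step 9: x = 14, y = -14
step 10: x = 10, y = -12
step 11: x = 10, y = -3
step 12: x = 6, y = 6
step 13: x = 13, y = 12
step 14: x = 9, y = 20
This matches the printout at every step.

no error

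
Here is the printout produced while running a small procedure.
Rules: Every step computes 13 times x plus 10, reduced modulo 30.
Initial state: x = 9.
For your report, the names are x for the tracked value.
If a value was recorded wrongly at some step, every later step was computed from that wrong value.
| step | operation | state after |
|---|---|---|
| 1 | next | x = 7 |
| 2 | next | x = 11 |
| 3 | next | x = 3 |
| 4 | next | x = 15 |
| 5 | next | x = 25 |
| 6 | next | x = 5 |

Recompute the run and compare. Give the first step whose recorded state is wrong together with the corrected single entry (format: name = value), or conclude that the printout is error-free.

Recomputing the run from the initial state:
step 1: x = 7
step 2: x = 11
step 3: x = 3
step 4: x = 19
step 5: x = 17
step 6: x = 21
The first disagreement with the printout is at step 4, where the value should be x = 19.

step 4, x = 19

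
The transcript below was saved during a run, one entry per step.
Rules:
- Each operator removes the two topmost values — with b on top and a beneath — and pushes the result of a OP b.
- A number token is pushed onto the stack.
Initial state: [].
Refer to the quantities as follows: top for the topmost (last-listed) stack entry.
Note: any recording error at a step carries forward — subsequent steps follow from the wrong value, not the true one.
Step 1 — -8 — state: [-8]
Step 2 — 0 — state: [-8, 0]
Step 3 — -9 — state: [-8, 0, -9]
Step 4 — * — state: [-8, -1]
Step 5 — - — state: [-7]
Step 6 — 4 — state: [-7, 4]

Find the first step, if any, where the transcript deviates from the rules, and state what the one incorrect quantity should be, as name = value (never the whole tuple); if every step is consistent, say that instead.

1. push -8: top = -8 (same as recorded)
2. push 0: top = 0 (in agreement)
3. push -9: top = -9 (confirmed correct)
4. 0 * -9 = 0 (first mismatch against the transcript)
First incorrect step: 4; the correct value is top = 0.

step 4, top = 0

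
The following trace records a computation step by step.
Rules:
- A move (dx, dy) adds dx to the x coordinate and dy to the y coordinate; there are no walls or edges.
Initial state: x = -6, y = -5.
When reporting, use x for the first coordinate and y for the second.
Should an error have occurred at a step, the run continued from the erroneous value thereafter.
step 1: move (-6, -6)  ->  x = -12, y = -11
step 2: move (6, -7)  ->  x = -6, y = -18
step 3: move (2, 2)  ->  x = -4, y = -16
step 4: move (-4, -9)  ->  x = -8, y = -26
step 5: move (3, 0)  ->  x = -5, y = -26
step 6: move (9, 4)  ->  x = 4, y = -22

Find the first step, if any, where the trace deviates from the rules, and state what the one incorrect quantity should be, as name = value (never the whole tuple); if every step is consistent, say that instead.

Step 1: x = -6 + (-6) = -12, y = -5 + (-6) = -11 — matches.
Step 2: x = -12 + (6) = -6, y = -11 + (-7) = -18 — agrees with the trace.
Step 3: x = -6 + (2) = -4, y = -18 + (2) = -16 — verified.
Step 4: x = -4 + (-4) = -8, y = -16 + (-9) = -25 — the entry is off here.
First incorrect step: 4; the correct value is y = -25.

step 4, y = -25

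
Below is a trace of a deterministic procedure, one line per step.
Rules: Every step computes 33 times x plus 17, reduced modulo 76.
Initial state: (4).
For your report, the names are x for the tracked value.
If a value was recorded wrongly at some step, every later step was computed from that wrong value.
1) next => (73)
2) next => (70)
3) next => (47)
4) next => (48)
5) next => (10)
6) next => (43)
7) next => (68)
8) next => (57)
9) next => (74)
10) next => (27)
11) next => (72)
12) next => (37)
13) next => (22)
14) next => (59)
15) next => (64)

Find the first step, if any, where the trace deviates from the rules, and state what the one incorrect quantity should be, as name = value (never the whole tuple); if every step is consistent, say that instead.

step 5, x = 5

Step 1: x = (33*4 + 17) mod 76 = 73 — consistent with the trace.
Step 2: x = (33*73 + 17) mod 76 = 70 — confirmed correct.
Step 3: x = (33*70 + 17) mod 76 = 47 — confirmed correct.
Step 4: x = (33*47 + 17) mod 76 = 48 — verified.
Step 5: x = (33*48 + 17) mod 76 = 5 — this is not what the trace shows.
The earliest wrong entry is at step 5: it should read x = 5.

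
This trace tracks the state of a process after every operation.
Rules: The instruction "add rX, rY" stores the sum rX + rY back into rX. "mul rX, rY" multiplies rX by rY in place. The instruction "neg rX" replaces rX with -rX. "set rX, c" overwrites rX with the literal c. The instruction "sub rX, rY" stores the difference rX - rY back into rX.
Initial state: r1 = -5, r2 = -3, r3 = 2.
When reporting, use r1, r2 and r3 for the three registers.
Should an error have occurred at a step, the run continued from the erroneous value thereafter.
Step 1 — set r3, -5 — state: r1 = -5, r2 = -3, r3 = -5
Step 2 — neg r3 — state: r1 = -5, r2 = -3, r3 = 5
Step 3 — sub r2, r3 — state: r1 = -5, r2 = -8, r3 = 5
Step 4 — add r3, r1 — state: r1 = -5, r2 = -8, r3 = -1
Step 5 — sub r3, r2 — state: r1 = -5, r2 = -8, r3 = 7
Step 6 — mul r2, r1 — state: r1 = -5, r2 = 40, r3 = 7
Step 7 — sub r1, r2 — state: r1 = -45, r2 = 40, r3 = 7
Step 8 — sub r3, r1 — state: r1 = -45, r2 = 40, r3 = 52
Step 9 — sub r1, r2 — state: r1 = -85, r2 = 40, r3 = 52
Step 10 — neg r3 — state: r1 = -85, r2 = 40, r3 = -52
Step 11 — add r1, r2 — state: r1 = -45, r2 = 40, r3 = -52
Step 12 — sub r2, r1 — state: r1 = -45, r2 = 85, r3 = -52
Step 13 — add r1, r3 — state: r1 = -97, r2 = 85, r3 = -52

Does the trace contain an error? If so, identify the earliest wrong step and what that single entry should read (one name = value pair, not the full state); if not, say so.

step 1: r3 = -5 -> confirmed correct
step 2: r3 = -(-5) = 5 -> verified
step 3: r2 = -3 - 5 = -8 -> agrees with the trace
step 4: r3 = 5 + -5 = 0 -> the recorded entry deviates here
Step 4 is the first one off; corrected, r3 = 0.

step 4, r3 = 0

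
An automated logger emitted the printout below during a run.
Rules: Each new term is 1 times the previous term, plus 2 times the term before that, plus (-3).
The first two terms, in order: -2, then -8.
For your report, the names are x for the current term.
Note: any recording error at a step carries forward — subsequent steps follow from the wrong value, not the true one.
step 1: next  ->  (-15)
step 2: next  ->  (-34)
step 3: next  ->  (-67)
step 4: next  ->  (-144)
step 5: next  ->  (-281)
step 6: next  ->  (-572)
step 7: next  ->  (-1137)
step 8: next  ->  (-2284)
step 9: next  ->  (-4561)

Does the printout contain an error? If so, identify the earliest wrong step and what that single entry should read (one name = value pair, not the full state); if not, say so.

step 1: x = 1*(-8) + (2)*(-2) + (-3) = -15 -> no discrepancy
step 2: x = 1*(-15) + (2)*(-8) + (-3) = -34 -> matches
step 3: x = 1*(-34) + (2)*(-15) + (-3) = -67 -> matches
step 4: x = 1*(-67) + (2)*(-34) + (-3) = -138 -> the printout disagrees here
Conclusion: step 4 carries the first error; the entry should be x = -138.

step 4, x = -138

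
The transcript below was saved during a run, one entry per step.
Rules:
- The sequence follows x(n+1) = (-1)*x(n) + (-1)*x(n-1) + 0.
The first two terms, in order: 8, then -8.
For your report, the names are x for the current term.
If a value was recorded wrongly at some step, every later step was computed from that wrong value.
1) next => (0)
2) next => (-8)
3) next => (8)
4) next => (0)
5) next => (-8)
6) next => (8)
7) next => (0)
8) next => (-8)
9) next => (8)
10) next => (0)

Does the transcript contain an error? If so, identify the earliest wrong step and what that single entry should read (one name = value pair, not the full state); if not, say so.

step 1: x = -1*(-8) + (-1)*(8) + (0) = 0 -> exactly as logged
step 2: x = -1*(0) + (-1)*(-8) + (0) = 8 -> this is not what the transcript shows
So the first discrepancy is step 2, where the right value is x = 8.

step 2, x = 8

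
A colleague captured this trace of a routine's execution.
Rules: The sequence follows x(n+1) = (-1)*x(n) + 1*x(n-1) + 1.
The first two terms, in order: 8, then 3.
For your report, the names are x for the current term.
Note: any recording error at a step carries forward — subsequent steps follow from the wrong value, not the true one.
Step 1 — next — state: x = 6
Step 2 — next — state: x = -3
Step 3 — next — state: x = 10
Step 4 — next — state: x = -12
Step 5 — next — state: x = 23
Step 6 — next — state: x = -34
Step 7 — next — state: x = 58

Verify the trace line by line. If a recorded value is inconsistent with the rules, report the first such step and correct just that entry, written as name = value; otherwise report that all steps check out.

Step 1: x = -1*(3) + (1)*(8) + (1) = 6 — consistent with the trace.
Step 2: x = -1*(6) + (1)*(3) + (1) = -2 — first mismatch against the trace.
First incorrect step: 2; the correct value is x = -2.

step 2, x = -2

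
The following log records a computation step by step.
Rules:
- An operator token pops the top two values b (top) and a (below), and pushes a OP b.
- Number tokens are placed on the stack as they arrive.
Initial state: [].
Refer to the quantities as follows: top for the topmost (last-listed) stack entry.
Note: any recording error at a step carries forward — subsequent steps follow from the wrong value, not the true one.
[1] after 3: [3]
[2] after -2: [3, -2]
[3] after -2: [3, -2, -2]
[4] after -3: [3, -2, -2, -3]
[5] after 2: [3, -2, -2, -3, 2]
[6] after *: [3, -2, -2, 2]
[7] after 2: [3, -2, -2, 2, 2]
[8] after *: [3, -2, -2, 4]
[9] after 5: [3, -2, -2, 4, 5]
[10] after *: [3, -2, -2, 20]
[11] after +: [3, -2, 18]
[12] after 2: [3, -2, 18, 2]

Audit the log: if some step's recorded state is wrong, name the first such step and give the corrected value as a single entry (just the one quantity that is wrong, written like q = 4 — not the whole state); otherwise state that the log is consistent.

step 6, top = -6

Recomputing the run from the initial state:
step 1: [3]
step 2: [3, -2]
step 3: [3, -2, -2]
step 4: [3, -2, -2, -3]
step 5: [3, -2, -2, -3, 2]
step 6: [3, -2, -2, -6]
step 7: [3, -2, -2, -6, 2]
step 8: [3, -2, -2, -12]
step 9: [3, -2, -2, -12, 5]
step 10: [3, -2, -2, -60]
step 11: [3, -2, -62]
step 12: [3, -2, -62, 2]
The first disagreement with the log is at step 6, where the value should be top = -6.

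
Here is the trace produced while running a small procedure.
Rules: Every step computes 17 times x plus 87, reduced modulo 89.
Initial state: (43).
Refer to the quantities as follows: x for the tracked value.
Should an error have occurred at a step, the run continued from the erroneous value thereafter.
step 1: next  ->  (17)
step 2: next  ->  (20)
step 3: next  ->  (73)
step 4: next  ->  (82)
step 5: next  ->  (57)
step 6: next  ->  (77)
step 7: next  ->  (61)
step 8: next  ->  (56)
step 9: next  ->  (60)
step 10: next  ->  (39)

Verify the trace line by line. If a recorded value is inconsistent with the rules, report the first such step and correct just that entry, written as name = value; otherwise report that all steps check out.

step 3, x = 71

1. x = (17*43 + 87) mod 89 = 17 (same as recorded)
2. x = (17*17 + 87) mod 89 = 20 (verified)
3. x = (17*20 + 87) mod 89 = 71 (the entry is off here)
First deviation found at step 3; the corrected entry is x = 71.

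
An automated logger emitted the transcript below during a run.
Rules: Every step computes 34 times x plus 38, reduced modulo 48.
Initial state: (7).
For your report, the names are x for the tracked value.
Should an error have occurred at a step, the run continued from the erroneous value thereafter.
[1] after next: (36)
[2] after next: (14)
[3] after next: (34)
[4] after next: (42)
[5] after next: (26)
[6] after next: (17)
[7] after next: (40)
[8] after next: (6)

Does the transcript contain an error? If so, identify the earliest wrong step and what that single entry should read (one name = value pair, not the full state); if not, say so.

step 6, x = 10

Recomputing the run from the initial state:
step 1: x = 36
step 2: x = 14
step 3: x = 34
step 4: x = 42
step 5: x = 26
step 6: x = 10
step 7: x = 42
step 8: x = 26
The first disagreement with the transcript is at step 6, where the value should be x = 10.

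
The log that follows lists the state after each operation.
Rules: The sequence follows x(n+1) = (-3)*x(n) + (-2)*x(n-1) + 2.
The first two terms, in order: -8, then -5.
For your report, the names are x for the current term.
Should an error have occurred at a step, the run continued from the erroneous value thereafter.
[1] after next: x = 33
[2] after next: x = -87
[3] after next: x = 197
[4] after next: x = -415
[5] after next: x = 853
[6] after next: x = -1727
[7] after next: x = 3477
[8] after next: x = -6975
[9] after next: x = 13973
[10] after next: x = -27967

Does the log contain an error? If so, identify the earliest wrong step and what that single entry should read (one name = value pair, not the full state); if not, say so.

no error

Recomputing the run from the initial state:
step 1: x = 33
step 2: x = -87
step 3: x = 197
step 4: x = -415
step 5: x = 853
step 6: x = -1727
step 7: x = 3477
step 8: x = -6975
step 9: x = 13973
step 10: x = -27967
This matches the log at every step.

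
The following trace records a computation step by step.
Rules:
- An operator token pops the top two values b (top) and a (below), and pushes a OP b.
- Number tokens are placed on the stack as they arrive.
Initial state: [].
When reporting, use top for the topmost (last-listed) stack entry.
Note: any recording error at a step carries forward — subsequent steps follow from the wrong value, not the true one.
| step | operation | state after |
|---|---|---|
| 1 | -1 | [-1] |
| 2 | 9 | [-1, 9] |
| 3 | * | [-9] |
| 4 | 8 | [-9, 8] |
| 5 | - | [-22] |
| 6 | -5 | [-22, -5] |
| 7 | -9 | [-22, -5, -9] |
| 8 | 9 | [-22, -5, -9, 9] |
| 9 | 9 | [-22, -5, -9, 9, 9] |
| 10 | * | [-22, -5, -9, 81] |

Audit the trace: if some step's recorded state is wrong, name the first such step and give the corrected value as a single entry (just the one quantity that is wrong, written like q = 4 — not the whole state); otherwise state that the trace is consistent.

1. push -1: top = -1 (confirmed correct)
2. push 9: top = 9 (agrees with the trace)
3. -1 * 9 = -9 (exactly as logged)
4. push 8: top = 8 (exactly as logged)
5. -9 - 8 = -17 (this is not what the trace shows)
The earliest wrong entry is at step 5: it should read top = -17.

step 5, top = -17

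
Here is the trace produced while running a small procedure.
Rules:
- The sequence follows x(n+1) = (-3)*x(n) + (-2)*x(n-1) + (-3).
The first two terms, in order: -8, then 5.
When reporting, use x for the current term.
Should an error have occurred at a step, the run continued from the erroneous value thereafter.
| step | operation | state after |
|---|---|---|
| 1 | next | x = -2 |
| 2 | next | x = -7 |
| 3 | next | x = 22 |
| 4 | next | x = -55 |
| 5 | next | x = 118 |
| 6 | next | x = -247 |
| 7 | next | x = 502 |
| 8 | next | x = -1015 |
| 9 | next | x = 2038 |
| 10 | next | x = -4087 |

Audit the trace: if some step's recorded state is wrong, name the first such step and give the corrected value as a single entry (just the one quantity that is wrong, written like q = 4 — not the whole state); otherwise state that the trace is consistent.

1. x = -3*(5) + (-2)*(-8) + (-3) = -2 (checks out)
2. x = -3*(-2) + (-2)*(5) + (-3) = -7 (no discrepancy)
3. x = -3*(-7) + (-2)*(-2) + (-3) = 22 (no discrepancy)
4. x = -3*(22) + (-2)*(-7) + (-3) = -55 (no discrepancy)
5. x = -3*(-55) + (-2)*(22) + (-3) = 118 (no discrepancy)
6. x = -3*(118) + (-2)*(-55) + (-3) = -247 (checks out)
7. x = -3*(-247) + (-2)*(118) + (-3) = 502 (in agreement)
8. x = -3*(502) + (-2)*(-247) + (-3) = -1015 (agrees with the trace)
9. x = -3*(-1015) + (-2)*(502) + (-3) = 2038 (in agreement)
10. x = -3*(2038) + (-2)*(-1015) + (-3) = -4087 (checks out)
Each recorded entry agrees with the recomputation.

no error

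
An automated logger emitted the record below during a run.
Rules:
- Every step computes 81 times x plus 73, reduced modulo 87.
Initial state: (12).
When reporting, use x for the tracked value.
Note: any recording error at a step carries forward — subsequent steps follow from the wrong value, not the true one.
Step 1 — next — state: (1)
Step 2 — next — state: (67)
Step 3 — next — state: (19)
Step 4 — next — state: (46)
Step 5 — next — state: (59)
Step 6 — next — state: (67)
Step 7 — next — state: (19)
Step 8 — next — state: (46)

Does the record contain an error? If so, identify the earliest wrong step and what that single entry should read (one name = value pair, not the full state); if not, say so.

step 5, x = 58

step 1: x = (81*12 + 73) mod 87 = 1 -> confirmed correct
step 2: x = (81*1 + 73) mod 87 = 67 -> exactly as logged
step 3: x = (81*67 + 73) mod 87 = 19 -> confirmed correct
step 4: x = (81*19 + 73) mod 87 = 46 -> same as recorded
step 5: x = (81*46 + 73) mod 87 = 58 -> the record disagrees here
First deviation found at step 5; the corrected entry is x = 58.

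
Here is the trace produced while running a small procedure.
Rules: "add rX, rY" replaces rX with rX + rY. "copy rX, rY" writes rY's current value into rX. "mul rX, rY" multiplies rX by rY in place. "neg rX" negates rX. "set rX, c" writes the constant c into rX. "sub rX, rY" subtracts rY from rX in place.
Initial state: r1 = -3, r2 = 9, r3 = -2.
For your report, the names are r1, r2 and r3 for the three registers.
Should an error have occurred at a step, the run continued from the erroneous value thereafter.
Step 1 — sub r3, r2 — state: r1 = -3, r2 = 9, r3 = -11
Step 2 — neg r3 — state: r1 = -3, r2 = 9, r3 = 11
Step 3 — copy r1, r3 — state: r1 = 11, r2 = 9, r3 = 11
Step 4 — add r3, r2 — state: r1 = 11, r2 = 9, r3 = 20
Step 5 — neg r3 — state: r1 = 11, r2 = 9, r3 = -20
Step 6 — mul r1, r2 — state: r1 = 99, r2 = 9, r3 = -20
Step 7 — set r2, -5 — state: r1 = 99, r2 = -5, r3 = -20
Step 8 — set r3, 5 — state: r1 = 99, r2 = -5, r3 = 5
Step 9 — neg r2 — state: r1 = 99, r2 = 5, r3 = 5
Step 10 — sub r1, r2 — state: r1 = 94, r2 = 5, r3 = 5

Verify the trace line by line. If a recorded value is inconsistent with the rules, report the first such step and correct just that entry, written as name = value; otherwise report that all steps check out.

no error

Recomputing the run from the initial state:
step 1: r1 = -3, r2 = 9, r3 = -11
step 2: r1 = -3, r2 = 9, r3 = 11
step 3: r1 = 11, r2 = 9, r3 = 11
step 4: r1 = 11, r2 = 9, r3 = 20
step 5: r1 = 11, r2 = 9, r3 = -20
step 6: r1 = 99, r2 = 9, r3 = -20
step 7: r1 = 99, r2 = -5, r3 = -20
step 8: r1 = 99, r2 = -5, r3 = 5
step 9: r1 = 99, r2 = 5, r3 = 5
step 10: r1 = 94, r2 = 5, r3 = 5
This matches the trace at every step.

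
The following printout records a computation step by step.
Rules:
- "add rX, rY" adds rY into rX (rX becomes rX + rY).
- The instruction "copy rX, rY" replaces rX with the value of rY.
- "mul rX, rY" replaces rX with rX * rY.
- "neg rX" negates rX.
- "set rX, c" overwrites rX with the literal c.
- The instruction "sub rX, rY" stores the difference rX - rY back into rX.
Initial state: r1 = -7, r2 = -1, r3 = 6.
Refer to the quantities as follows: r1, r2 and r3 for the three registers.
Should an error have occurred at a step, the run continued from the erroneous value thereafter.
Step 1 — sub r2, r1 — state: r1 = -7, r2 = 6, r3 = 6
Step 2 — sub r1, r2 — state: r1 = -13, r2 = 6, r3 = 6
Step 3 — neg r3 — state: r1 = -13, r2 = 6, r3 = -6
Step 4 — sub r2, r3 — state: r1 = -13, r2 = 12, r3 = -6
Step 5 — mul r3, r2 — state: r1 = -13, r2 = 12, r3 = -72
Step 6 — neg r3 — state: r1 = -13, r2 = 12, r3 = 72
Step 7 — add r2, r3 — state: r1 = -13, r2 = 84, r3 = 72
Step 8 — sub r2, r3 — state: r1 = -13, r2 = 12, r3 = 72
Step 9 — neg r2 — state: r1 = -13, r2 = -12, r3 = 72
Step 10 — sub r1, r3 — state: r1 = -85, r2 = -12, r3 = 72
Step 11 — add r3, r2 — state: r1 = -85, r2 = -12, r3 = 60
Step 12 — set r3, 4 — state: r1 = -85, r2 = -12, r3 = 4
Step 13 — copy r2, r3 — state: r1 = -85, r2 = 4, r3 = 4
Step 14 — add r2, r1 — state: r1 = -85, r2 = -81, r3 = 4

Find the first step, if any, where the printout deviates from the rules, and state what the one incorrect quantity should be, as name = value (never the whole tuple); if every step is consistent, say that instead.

no error

Recomputing the run from the initial state:
step 1: r1 = -7, r2 = 6, r3 = 6
step 2: r1 = -13, r2 = 6, r3 = 6
step 3: r1 = -13, r2 = 6, r3 = -6
step 4: r1 = -13, r2 = 12, r3 = -6
step 5: r1 = -13, r2 = 12, r3 = -72
step 6: r1 = -13, r2 = 12, r3 = 72
step 7: r1 = -13, r2 = 84, r3 = 72
step 8: r1 = -13, r2 = 12, r3 = 72
step 9: r1 = -13, r2 = -12, r3 = 72
step 10: r1 = -85, r2 = -12, r3 = 72
step 11: r1 = -85, r2 = -12, r3 = 60
step 12: r1 = -85, r2 = -12, r3 = 4
step 13: r1 = -85, r2 = 4, r3 = 4
step 14: r1 = -85, r2 = -81, r3 = 4
This matches the printout at every step.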